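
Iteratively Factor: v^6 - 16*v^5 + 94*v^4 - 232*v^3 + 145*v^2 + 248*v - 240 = (v + 1)*(v^5 - 17*v^4 + 111*v^3 - 343*v^2 + 488*v - 240) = (v - 4)*(v + 1)*(v^4 - 13*v^3 + 59*v^2 - 107*v + 60) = (v - 4)*(v - 3)*(v + 1)*(v^3 - 10*v^2 + 29*v - 20) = (v - 5)*(v - 4)*(v - 3)*(v + 1)*(v^2 - 5*v + 4) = (v - 5)*(v - 4)^2*(v - 3)*(v + 1)*(v - 1)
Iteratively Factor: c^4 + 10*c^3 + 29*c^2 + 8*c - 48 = (c + 4)*(c^3 + 6*c^2 + 5*c - 12) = (c - 1)*(c + 4)*(c^2 + 7*c + 12) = (c - 1)*(c + 3)*(c + 4)*(c + 4)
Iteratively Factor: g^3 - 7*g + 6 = (g - 1)*(g^2 + g - 6) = (g - 2)*(g - 1)*(g + 3)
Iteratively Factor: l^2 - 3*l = (l - 3)*(l)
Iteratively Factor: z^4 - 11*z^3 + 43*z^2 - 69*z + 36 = (z - 3)*(z^3 - 8*z^2 + 19*z - 12) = (z - 3)^2*(z^2 - 5*z + 4) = (z - 4)*(z - 3)^2*(z - 1)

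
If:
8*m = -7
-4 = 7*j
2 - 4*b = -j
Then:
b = 5/14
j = -4/7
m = -7/8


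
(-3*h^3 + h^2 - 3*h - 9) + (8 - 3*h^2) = -3*h^3 - 2*h^2 - 3*h - 1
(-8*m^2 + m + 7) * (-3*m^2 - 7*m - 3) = 24*m^4 + 53*m^3 - 4*m^2 - 52*m - 21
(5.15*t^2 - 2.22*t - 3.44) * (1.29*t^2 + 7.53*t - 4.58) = 6.6435*t^4 + 35.9157*t^3 - 44.7412*t^2 - 15.7356*t + 15.7552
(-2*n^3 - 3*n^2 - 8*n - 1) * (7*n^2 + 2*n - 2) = -14*n^5 - 25*n^4 - 58*n^3 - 17*n^2 + 14*n + 2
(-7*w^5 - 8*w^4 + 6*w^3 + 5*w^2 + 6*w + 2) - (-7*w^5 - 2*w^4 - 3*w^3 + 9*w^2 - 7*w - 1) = -6*w^4 + 9*w^3 - 4*w^2 + 13*w + 3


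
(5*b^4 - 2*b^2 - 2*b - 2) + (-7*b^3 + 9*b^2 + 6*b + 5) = 5*b^4 - 7*b^3 + 7*b^2 + 4*b + 3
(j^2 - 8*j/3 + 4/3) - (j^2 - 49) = 151/3 - 8*j/3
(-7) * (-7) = 49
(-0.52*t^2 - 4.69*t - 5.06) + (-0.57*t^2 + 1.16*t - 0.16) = -1.09*t^2 - 3.53*t - 5.22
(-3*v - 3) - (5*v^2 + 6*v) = -5*v^2 - 9*v - 3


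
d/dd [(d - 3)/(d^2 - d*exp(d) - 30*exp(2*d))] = (d^2 - d*exp(d) + (d - 3)*(d*exp(d) - 2*d + 60*exp(2*d) + exp(d)) - 30*exp(2*d))/(-d^2 + d*exp(d) + 30*exp(2*d))^2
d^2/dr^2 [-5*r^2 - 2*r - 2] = -10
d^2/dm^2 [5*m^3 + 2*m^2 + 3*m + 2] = 30*m + 4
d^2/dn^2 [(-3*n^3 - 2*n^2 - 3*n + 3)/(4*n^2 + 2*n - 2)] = (-17*n^3 + 33*n^2 - 9*n + 4)/(8*n^6 + 12*n^5 - 6*n^4 - 11*n^3 + 3*n^2 + 3*n - 1)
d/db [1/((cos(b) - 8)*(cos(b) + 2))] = 2*(cos(b) - 3)*sin(b)/((cos(b) - 8)^2*(cos(b) + 2)^2)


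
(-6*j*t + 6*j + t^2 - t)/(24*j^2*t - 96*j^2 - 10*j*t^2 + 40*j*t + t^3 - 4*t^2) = (t - 1)/(-4*j*t + 16*j + t^2 - 4*t)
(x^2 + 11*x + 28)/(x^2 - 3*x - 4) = (x^2 + 11*x + 28)/(x^2 - 3*x - 4)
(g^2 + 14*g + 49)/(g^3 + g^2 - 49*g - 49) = (g + 7)/(g^2 - 6*g - 7)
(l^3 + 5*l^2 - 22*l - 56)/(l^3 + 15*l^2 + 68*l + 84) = (l - 4)/(l + 6)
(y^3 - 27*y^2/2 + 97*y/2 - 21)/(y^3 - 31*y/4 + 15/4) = 2*(y^2 - 13*y + 42)/(2*y^2 + y - 15)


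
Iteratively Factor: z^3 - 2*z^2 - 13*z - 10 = (z + 2)*(z^2 - 4*z - 5) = (z + 1)*(z + 2)*(z - 5)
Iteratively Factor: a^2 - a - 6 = (a + 2)*(a - 3)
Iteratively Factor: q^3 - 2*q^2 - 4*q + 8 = (q + 2)*(q^2 - 4*q + 4) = (q - 2)*(q + 2)*(q - 2)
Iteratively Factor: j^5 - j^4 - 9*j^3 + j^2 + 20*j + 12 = (j - 3)*(j^4 + 2*j^3 - 3*j^2 - 8*j - 4) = (j - 3)*(j - 2)*(j^3 + 4*j^2 + 5*j + 2) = (j - 3)*(j - 2)*(j + 2)*(j^2 + 2*j + 1) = (j - 3)*(j - 2)*(j + 1)*(j + 2)*(j + 1)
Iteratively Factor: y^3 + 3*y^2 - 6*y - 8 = (y + 4)*(y^2 - y - 2) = (y + 1)*(y + 4)*(y - 2)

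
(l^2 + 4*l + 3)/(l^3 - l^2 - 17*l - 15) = 1/(l - 5)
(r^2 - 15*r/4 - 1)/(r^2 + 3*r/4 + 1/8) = 2*(r - 4)/(2*r + 1)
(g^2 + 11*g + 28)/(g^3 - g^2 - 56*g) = (g + 4)/(g*(g - 8))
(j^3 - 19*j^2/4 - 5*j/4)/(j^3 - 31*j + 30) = j*(4*j + 1)/(4*(j^2 + 5*j - 6))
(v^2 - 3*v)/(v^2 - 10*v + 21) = v/(v - 7)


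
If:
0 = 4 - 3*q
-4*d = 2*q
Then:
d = -2/3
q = 4/3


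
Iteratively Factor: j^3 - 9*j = (j)*(j^2 - 9) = j*(j + 3)*(j - 3)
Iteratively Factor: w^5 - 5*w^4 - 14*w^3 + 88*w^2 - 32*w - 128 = (w - 4)*(w^4 - w^3 - 18*w^2 + 16*w + 32) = (w - 4)^2*(w^3 + 3*w^2 - 6*w - 8) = (w - 4)^2*(w + 1)*(w^2 + 2*w - 8) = (w - 4)^2*(w - 2)*(w + 1)*(w + 4)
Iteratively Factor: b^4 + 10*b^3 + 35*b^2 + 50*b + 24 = (b + 3)*(b^3 + 7*b^2 + 14*b + 8) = (b + 1)*(b + 3)*(b^2 + 6*b + 8) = (b + 1)*(b + 3)*(b + 4)*(b + 2)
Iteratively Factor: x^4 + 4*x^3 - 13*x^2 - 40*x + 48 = (x + 4)*(x^3 - 13*x + 12) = (x - 3)*(x + 4)*(x^2 + 3*x - 4) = (x - 3)*(x + 4)^2*(x - 1)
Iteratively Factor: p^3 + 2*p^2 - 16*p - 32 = (p + 4)*(p^2 - 2*p - 8) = (p + 2)*(p + 4)*(p - 4)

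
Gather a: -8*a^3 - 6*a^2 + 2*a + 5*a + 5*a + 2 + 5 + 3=-8*a^3 - 6*a^2 + 12*a + 10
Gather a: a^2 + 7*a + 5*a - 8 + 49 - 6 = a^2 + 12*a + 35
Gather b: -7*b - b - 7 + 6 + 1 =-8*b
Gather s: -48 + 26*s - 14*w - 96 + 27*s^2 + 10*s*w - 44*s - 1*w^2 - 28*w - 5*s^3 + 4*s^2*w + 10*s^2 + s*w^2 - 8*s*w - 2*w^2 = -5*s^3 + s^2*(4*w + 37) + s*(w^2 + 2*w - 18) - 3*w^2 - 42*w - 144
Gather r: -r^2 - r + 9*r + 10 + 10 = -r^2 + 8*r + 20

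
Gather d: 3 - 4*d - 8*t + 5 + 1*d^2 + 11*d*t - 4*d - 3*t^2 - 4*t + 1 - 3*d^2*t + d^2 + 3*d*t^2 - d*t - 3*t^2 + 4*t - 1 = d^2*(2 - 3*t) + d*(3*t^2 + 10*t - 8) - 6*t^2 - 8*t + 8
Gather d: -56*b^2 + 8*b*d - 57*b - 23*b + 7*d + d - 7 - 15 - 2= -56*b^2 - 80*b + d*(8*b + 8) - 24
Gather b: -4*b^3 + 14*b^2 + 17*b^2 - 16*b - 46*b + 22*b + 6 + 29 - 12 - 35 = -4*b^3 + 31*b^2 - 40*b - 12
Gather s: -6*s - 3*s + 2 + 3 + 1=6 - 9*s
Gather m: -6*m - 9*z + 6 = -6*m - 9*z + 6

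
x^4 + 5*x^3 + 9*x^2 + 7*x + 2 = (x + 1)^3*(x + 2)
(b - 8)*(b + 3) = b^2 - 5*b - 24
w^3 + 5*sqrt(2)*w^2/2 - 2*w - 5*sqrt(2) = (w - sqrt(2))*(w + sqrt(2))*(w + 5*sqrt(2)/2)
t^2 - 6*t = t*(t - 6)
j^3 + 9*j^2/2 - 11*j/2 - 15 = (j - 2)*(j + 3/2)*(j + 5)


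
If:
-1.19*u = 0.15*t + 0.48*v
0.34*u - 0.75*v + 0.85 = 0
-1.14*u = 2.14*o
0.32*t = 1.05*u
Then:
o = 0.15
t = -0.94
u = -0.29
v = 1.00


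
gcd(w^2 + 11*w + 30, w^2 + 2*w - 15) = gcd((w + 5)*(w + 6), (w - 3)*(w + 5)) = w + 5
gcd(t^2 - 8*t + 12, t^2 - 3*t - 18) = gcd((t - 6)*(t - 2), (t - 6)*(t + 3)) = t - 6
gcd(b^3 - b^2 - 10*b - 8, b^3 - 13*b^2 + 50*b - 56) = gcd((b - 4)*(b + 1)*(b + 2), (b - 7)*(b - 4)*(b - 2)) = b - 4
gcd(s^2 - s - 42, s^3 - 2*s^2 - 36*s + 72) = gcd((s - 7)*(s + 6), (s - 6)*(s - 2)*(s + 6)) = s + 6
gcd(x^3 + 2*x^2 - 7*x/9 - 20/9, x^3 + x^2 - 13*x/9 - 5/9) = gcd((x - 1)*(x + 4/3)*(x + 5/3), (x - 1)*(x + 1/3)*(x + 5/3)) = x^2 + 2*x/3 - 5/3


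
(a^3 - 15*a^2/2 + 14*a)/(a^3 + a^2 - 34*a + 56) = a*(2*a - 7)/(2*(a^2 + 5*a - 14))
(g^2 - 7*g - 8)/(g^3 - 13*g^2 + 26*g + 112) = (g + 1)/(g^2 - 5*g - 14)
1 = 1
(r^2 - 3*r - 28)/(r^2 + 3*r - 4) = (r - 7)/(r - 1)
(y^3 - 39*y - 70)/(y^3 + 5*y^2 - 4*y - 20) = (y - 7)/(y - 2)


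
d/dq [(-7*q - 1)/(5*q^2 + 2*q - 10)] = (35*q^2 + 10*q + 72)/(25*q^4 + 20*q^3 - 96*q^2 - 40*q + 100)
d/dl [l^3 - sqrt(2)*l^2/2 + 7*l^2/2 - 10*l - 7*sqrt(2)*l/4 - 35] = 3*l^2 - sqrt(2)*l + 7*l - 10 - 7*sqrt(2)/4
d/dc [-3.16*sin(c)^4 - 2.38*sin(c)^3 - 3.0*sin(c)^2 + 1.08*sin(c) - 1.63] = (-12.64*sin(c)^3 - 7.14*sin(c)^2 - 6.0*sin(c) + 1.08)*cos(c)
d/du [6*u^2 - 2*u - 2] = 12*u - 2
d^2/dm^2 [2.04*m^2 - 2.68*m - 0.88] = 4.08000000000000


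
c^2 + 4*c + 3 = (c + 1)*(c + 3)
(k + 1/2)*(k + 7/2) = k^2 + 4*k + 7/4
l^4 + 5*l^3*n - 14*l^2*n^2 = l^2*(l - 2*n)*(l + 7*n)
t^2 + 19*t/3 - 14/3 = (t - 2/3)*(t + 7)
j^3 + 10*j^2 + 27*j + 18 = (j + 1)*(j + 3)*(j + 6)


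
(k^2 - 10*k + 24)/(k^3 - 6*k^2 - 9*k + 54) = (k - 4)/(k^2 - 9)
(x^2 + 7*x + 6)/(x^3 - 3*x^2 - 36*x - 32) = (x + 6)/(x^2 - 4*x - 32)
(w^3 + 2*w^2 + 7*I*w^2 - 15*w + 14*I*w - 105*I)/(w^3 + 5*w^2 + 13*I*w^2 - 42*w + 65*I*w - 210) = (w - 3)/(w + 6*I)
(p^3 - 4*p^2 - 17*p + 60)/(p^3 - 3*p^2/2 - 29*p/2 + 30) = 2*(p - 5)/(2*p - 5)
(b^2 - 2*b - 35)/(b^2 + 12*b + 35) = (b - 7)/(b + 7)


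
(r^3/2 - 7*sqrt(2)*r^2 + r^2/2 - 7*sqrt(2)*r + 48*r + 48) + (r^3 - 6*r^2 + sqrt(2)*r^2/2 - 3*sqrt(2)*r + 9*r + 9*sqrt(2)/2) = 3*r^3/2 - 13*sqrt(2)*r^2/2 - 11*r^2/2 - 10*sqrt(2)*r + 57*r + 9*sqrt(2)/2 + 48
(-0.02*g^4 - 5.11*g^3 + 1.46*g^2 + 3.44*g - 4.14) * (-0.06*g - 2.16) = 0.0012*g^5 + 0.3498*g^4 + 10.95*g^3 - 3.36*g^2 - 7.182*g + 8.9424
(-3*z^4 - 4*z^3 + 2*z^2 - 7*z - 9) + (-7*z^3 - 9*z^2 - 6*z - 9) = -3*z^4 - 11*z^3 - 7*z^2 - 13*z - 18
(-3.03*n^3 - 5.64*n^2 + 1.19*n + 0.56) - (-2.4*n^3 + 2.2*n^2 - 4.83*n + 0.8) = -0.63*n^3 - 7.84*n^2 + 6.02*n - 0.24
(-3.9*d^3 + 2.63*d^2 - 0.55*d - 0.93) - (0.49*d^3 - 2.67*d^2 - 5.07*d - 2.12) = -4.39*d^3 + 5.3*d^2 + 4.52*d + 1.19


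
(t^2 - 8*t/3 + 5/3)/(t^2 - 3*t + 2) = (t - 5/3)/(t - 2)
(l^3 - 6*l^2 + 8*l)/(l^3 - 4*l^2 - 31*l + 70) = l*(l - 4)/(l^2 - 2*l - 35)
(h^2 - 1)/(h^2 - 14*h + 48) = (h^2 - 1)/(h^2 - 14*h + 48)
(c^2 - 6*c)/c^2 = (c - 6)/c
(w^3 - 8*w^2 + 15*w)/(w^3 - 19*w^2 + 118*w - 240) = w*(w - 3)/(w^2 - 14*w + 48)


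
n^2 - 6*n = n*(n - 6)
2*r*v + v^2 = v*(2*r + v)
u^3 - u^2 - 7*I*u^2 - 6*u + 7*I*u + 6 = (u - 1)*(u - 6*I)*(u - I)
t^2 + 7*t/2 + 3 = (t + 3/2)*(t + 2)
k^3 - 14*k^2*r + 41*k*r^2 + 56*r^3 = (k - 8*r)*(k - 7*r)*(k + r)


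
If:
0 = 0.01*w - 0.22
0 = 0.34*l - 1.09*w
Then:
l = 70.53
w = 22.00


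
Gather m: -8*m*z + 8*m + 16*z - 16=m*(8 - 8*z) + 16*z - 16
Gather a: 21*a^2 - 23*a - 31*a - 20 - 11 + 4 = 21*a^2 - 54*a - 27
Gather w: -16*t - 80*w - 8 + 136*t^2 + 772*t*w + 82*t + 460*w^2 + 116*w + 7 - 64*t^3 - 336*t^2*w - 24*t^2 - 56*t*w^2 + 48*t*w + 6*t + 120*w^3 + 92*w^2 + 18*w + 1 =-64*t^3 + 112*t^2 + 72*t + 120*w^3 + w^2*(552 - 56*t) + w*(-336*t^2 + 820*t + 54)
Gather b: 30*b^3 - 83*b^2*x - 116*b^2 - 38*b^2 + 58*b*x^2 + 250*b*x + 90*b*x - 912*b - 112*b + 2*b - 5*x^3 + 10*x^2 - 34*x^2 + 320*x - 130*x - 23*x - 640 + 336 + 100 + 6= 30*b^3 + b^2*(-83*x - 154) + b*(58*x^2 + 340*x - 1022) - 5*x^3 - 24*x^2 + 167*x - 198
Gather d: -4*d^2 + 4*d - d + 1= -4*d^2 + 3*d + 1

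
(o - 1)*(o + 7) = o^2 + 6*o - 7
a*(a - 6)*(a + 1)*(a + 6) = a^4 + a^3 - 36*a^2 - 36*a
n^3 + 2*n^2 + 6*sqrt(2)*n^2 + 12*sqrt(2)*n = n*(n + 2)*(n + 6*sqrt(2))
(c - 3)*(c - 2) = c^2 - 5*c + 6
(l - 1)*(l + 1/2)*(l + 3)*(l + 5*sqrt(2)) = l^4 + 5*l^3/2 + 5*sqrt(2)*l^3 - 2*l^2 + 25*sqrt(2)*l^2/2 - 10*sqrt(2)*l - 3*l/2 - 15*sqrt(2)/2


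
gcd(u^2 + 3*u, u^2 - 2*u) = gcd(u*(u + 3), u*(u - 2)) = u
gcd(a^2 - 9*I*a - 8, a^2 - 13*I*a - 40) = a - 8*I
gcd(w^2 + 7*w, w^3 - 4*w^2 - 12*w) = w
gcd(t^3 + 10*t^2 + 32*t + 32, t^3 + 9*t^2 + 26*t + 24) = t^2 + 6*t + 8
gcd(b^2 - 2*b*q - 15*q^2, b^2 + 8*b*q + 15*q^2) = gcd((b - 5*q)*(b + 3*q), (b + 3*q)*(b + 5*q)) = b + 3*q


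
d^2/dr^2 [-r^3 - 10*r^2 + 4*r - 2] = -6*r - 20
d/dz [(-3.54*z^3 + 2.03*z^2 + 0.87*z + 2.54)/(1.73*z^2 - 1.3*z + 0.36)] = (-6.1242*z^4 + 9.204*z^3 - 7.9673*z^2 - 7.3268*z + 3.6152)/(2.9929*z^4 - 4.498*z^3 + 2.9356*z^2 - 0.936*z + 0.1296)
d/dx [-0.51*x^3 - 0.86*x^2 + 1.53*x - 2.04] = -1.53*x^2 - 1.72*x + 1.53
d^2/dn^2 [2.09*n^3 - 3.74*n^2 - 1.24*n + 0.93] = 12.54*n - 7.48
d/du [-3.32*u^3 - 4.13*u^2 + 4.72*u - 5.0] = -9.96*u^2 - 8.26*u + 4.72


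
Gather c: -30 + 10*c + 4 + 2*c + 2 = 12*c - 24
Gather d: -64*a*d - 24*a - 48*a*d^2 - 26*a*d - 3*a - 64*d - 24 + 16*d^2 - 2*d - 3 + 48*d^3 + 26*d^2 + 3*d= -27*a + 48*d^3 + d^2*(42 - 48*a) + d*(-90*a - 63) - 27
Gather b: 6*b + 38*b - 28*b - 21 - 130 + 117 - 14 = 16*b - 48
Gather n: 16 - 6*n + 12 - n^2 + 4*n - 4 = -n^2 - 2*n + 24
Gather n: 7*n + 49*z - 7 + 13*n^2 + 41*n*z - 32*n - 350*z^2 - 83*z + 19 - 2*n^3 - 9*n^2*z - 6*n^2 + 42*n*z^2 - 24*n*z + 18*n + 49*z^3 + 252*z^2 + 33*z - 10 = -2*n^3 + n^2*(7 - 9*z) + n*(42*z^2 + 17*z - 7) + 49*z^3 - 98*z^2 - z + 2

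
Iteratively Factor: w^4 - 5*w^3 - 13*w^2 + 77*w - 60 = (w + 4)*(w^3 - 9*w^2 + 23*w - 15) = (w - 5)*(w + 4)*(w^2 - 4*w + 3) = (w - 5)*(w - 3)*(w + 4)*(w - 1)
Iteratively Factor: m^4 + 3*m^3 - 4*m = (m + 2)*(m^3 + m^2 - 2*m) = (m - 1)*(m + 2)*(m^2 + 2*m) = m*(m - 1)*(m + 2)*(m + 2)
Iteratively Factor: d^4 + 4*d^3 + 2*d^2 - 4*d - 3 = (d + 1)*(d^3 + 3*d^2 - d - 3) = (d - 1)*(d + 1)*(d^2 + 4*d + 3) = (d - 1)*(d + 1)*(d + 3)*(d + 1)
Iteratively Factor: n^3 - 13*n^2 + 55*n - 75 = (n - 5)*(n^2 - 8*n + 15) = (n - 5)^2*(n - 3)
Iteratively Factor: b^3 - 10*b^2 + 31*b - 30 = (b - 3)*(b^2 - 7*b + 10) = (b - 3)*(b - 2)*(b - 5)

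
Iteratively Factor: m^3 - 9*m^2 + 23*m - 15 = (m - 5)*(m^2 - 4*m + 3) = (m - 5)*(m - 1)*(m - 3)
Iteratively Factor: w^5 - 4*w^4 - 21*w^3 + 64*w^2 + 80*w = (w + 1)*(w^4 - 5*w^3 - 16*w^2 + 80*w) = (w + 1)*(w + 4)*(w^3 - 9*w^2 + 20*w) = (w - 4)*(w + 1)*(w + 4)*(w^2 - 5*w) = w*(w - 4)*(w + 1)*(w + 4)*(w - 5)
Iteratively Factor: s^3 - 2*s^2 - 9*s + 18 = (s - 3)*(s^2 + s - 6) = (s - 3)*(s - 2)*(s + 3)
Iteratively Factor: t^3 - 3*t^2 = (t)*(t^2 - 3*t) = t*(t - 3)*(t)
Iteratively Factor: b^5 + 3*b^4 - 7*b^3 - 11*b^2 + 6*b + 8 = (b - 1)*(b^4 + 4*b^3 - 3*b^2 - 14*b - 8) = (b - 1)*(b + 1)*(b^3 + 3*b^2 - 6*b - 8) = (b - 1)*(b + 1)^2*(b^2 + 2*b - 8) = (b - 2)*(b - 1)*(b + 1)^2*(b + 4)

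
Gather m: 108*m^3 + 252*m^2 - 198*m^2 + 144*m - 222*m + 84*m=108*m^3 + 54*m^2 + 6*m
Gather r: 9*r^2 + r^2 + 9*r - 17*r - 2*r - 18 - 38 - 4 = 10*r^2 - 10*r - 60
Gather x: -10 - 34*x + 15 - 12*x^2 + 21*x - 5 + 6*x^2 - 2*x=-6*x^2 - 15*x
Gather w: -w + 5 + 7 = 12 - w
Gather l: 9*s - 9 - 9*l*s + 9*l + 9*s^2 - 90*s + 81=l*(9 - 9*s) + 9*s^2 - 81*s + 72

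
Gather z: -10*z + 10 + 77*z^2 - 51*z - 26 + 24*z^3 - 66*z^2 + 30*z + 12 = 24*z^3 + 11*z^2 - 31*z - 4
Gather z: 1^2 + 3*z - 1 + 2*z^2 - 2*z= 2*z^2 + z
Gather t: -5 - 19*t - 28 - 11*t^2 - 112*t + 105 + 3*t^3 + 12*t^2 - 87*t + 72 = 3*t^3 + t^2 - 218*t + 144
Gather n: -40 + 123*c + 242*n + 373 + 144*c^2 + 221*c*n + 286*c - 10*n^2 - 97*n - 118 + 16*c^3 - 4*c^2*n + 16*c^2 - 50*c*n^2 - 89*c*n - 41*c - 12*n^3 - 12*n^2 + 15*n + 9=16*c^3 + 160*c^2 + 368*c - 12*n^3 + n^2*(-50*c - 22) + n*(-4*c^2 + 132*c + 160) + 224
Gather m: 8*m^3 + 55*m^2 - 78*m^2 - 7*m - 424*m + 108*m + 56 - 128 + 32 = 8*m^3 - 23*m^2 - 323*m - 40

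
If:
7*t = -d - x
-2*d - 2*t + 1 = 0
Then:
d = x/6 + 7/12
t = -x/6 - 1/12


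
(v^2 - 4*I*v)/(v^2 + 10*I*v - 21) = v*(v - 4*I)/(v^2 + 10*I*v - 21)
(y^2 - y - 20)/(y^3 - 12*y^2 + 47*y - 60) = (y + 4)/(y^2 - 7*y + 12)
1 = 1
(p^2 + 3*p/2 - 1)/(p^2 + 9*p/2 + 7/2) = (2*p^2 + 3*p - 2)/(2*p^2 + 9*p + 7)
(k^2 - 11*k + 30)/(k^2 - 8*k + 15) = (k - 6)/(k - 3)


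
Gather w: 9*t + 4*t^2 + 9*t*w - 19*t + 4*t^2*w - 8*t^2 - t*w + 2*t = -4*t^2 - 8*t + w*(4*t^2 + 8*t)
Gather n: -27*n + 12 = 12 - 27*n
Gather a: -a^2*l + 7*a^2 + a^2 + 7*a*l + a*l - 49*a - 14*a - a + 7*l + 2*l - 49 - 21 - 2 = a^2*(8 - l) + a*(8*l - 64) + 9*l - 72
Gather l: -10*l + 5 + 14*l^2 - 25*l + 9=14*l^2 - 35*l + 14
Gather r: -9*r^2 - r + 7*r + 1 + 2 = -9*r^2 + 6*r + 3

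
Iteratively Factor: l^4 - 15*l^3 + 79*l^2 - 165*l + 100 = (l - 4)*(l^3 - 11*l^2 + 35*l - 25) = (l - 4)*(l - 1)*(l^2 - 10*l + 25) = (l - 5)*(l - 4)*(l - 1)*(l - 5)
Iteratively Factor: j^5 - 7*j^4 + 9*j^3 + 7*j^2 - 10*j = (j - 5)*(j^4 - 2*j^3 - j^2 + 2*j) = (j - 5)*(j - 1)*(j^3 - j^2 - 2*j) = (j - 5)*(j - 1)*(j + 1)*(j^2 - 2*j) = (j - 5)*(j - 2)*(j - 1)*(j + 1)*(j)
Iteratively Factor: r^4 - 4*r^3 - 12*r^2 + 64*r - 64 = (r - 4)*(r^3 - 12*r + 16) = (r - 4)*(r - 2)*(r^2 + 2*r - 8) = (r - 4)*(r - 2)*(r + 4)*(r - 2)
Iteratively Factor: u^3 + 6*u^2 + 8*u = (u + 4)*(u^2 + 2*u) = u*(u + 4)*(u + 2)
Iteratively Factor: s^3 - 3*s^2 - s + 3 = (s - 3)*(s^2 - 1) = (s - 3)*(s - 1)*(s + 1)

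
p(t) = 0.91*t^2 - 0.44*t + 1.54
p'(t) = 1.82*t - 0.44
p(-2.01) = 6.10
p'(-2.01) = -4.10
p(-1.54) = 4.38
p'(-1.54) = -3.24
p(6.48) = 36.90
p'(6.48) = 11.35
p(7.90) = 54.86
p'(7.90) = 13.94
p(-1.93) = 5.78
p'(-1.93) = -3.95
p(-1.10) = 3.13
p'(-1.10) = -2.44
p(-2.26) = 7.18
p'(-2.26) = -4.55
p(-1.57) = 4.47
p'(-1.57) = -3.30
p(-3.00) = 11.05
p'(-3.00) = -5.90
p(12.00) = 127.30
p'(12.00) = 21.40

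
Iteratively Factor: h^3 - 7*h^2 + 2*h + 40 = (h - 4)*(h^2 - 3*h - 10) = (h - 4)*(h + 2)*(h - 5)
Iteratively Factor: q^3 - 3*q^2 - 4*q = (q)*(q^2 - 3*q - 4) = q*(q + 1)*(q - 4)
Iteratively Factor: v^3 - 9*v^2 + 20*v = (v - 5)*(v^2 - 4*v) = (v - 5)*(v - 4)*(v)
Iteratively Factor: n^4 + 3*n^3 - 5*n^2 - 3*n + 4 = (n - 1)*(n^3 + 4*n^2 - n - 4) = (n - 1)^2*(n^2 + 5*n + 4) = (n - 1)^2*(n + 4)*(n + 1)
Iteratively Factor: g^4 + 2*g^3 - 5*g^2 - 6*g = (g + 1)*(g^3 + g^2 - 6*g) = g*(g + 1)*(g^2 + g - 6) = g*(g - 2)*(g + 1)*(g + 3)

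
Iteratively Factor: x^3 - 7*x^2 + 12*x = (x - 3)*(x^2 - 4*x) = (x - 4)*(x - 3)*(x)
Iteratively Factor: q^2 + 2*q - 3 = (q + 3)*(q - 1)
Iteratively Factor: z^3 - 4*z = (z - 2)*(z^2 + 2*z) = (z - 2)*(z + 2)*(z)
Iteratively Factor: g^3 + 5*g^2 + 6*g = (g + 3)*(g^2 + 2*g) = g*(g + 3)*(g + 2)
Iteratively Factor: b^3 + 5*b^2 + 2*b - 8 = (b - 1)*(b^2 + 6*b + 8) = (b - 1)*(b + 2)*(b + 4)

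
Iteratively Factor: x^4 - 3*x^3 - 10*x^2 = (x + 2)*(x^3 - 5*x^2) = (x - 5)*(x + 2)*(x^2) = x*(x - 5)*(x + 2)*(x)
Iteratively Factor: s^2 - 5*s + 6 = (s - 3)*(s - 2)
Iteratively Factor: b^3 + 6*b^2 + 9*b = (b)*(b^2 + 6*b + 9) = b*(b + 3)*(b + 3)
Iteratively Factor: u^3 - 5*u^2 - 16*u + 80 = (u - 4)*(u^2 - u - 20) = (u - 5)*(u - 4)*(u + 4)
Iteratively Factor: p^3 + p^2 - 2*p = (p - 1)*(p^2 + 2*p) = (p - 1)*(p + 2)*(p)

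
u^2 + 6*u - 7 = (u - 1)*(u + 7)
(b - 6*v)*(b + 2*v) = b^2 - 4*b*v - 12*v^2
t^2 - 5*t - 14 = (t - 7)*(t + 2)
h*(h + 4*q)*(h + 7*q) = h^3 + 11*h^2*q + 28*h*q^2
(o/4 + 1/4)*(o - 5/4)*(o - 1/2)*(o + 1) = o^4/4 + o^3/16 - 15*o^2/32 - o/8 + 5/32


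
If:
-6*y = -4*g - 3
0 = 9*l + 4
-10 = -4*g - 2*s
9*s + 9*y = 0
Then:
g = 33/8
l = -4/9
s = -13/4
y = 13/4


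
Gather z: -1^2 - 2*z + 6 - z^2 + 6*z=-z^2 + 4*z + 5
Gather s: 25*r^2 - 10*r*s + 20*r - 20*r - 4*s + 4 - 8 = 25*r^2 + s*(-10*r - 4) - 4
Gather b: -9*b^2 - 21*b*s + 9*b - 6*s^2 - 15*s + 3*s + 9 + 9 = -9*b^2 + b*(9 - 21*s) - 6*s^2 - 12*s + 18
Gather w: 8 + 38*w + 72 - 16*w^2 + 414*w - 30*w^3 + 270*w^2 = -30*w^3 + 254*w^2 + 452*w + 80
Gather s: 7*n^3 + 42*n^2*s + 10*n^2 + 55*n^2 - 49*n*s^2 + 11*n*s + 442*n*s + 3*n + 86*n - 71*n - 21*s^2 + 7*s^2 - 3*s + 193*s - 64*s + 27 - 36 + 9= 7*n^3 + 65*n^2 + 18*n + s^2*(-49*n - 14) + s*(42*n^2 + 453*n + 126)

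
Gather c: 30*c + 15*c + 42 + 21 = 45*c + 63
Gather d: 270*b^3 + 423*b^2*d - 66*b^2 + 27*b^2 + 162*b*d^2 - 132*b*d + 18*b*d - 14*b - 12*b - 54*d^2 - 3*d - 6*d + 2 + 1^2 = 270*b^3 - 39*b^2 - 26*b + d^2*(162*b - 54) + d*(423*b^2 - 114*b - 9) + 3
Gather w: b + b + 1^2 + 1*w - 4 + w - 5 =2*b + 2*w - 8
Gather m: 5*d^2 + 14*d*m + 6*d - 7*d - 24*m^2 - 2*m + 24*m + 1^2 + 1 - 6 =5*d^2 - d - 24*m^2 + m*(14*d + 22) - 4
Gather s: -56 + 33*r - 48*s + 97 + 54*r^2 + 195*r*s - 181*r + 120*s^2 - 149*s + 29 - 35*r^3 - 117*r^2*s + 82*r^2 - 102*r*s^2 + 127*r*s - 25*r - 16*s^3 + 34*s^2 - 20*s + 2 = -35*r^3 + 136*r^2 - 173*r - 16*s^3 + s^2*(154 - 102*r) + s*(-117*r^2 + 322*r - 217) + 72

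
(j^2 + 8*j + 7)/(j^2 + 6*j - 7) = (j + 1)/(j - 1)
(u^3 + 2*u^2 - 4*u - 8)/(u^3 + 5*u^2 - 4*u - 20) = (u + 2)/(u + 5)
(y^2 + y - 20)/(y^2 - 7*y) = (y^2 + y - 20)/(y*(y - 7))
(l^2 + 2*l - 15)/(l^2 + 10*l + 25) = (l - 3)/(l + 5)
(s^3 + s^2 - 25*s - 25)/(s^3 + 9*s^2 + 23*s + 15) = (s - 5)/(s + 3)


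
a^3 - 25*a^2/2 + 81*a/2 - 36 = (a - 8)*(a - 3)*(a - 3/2)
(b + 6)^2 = b^2 + 12*b + 36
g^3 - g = g*(g - 1)*(g + 1)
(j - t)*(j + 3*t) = j^2 + 2*j*t - 3*t^2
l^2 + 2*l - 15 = (l - 3)*(l + 5)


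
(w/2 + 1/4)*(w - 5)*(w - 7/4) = w^3/2 - 25*w^2/8 + 43*w/16 + 35/16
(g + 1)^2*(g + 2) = g^3 + 4*g^2 + 5*g + 2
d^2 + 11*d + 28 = (d + 4)*(d + 7)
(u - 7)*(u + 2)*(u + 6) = u^3 + u^2 - 44*u - 84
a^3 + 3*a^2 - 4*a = a*(a - 1)*(a + 4)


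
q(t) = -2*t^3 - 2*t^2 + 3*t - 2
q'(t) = -6*t^2 - 4*t + 3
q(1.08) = -3.61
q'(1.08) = -8.32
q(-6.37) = 414.69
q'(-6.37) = -214.98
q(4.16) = -168.11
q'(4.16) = -117.47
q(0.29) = -1.35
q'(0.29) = 1.34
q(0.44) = -1.24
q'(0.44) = 0.08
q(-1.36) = -4.75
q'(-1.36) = -2.66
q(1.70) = -12.51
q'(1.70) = -21.14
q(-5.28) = 220.80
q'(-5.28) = -143.15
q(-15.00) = 6253.00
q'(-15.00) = -1287.00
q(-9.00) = 1267.00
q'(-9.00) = -447.00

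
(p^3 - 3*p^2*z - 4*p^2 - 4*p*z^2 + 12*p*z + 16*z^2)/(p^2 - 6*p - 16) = (-p^3 + 3*p^2*z + 4*p^2 + 4*p*z^2 - 12*p*z - 16*z^2)/(-p^2 + 6*p + 16)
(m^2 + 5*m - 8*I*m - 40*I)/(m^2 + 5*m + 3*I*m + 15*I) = (m - 8*I)/(m + 3*I)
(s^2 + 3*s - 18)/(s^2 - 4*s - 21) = (-s^2 - 3*s + 18)/(-s^2 + 4*s + 21)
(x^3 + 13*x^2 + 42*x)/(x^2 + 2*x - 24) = x*(x + 7)/(x - 4)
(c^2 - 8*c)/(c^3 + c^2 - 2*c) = (c - 8)/(c^2 + c - 2)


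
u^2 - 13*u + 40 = (u - 8)*(u - 5)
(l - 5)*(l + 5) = l^2 - 25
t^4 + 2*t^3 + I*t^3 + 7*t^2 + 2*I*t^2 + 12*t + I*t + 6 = (t + 1)^2*(t - 2*I)*(t + 3*I)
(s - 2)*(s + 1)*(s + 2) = s^3 + s^2 - 4*s - 4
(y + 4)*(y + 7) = y^2 + 11*y + 28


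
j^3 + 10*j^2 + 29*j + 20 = (j + 1)*(j + 4)*(j + 5)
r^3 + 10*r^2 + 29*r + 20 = (r + 1)*(r + 4)*(r + 5)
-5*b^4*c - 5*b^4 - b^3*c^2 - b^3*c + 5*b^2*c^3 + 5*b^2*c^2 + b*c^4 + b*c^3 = (-b + c)*(b + c)*(5*b + c)*(b*c + b)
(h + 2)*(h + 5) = h^2 + 7*h + 10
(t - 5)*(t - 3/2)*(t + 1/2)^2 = t^4 - 11*t^3/2 + 5*t^2/4 + 47*t/8 + 15/8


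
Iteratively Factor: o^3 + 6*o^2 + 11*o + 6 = (o + 2)*(o^2 + 4*o + 3) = (o + 2)*(o + 3)*(o + 1)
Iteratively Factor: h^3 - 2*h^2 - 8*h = (h)*(h^2 - 2*h - 8) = h*(h + 2)*(h - 4)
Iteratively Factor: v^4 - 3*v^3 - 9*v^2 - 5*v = (v + 1)*(v^3 - 4*v^2 - 5*v) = v*(v + 1)*(v^2 - 4*v - 5) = v*(v - 5)*(v + 1)*(v + 1)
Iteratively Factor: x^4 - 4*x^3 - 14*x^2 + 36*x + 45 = (x - 5)*(x^3 + x^2 - 9*x - 9) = (x - 5)*(x + 3)*(x^2 - 2*x - 3) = (x - 5)*(x - 3)*(x + 3)*(x + 1)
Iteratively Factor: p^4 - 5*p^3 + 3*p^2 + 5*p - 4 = (p + 1)*(p^3 - 6*p^2 + 9*p - 4) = (p - 1)*(p + 1)*(p^2 - 5*p + 4) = (p - 1)^2*(p + 1)*(p - 4)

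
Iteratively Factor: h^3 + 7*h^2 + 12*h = (h)*(h^2 + 7*h + 12) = h*(h + 4)*(h + 3)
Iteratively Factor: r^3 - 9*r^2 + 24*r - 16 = (r - 4)*(r^2 - 5*r + 4) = (r - 4)^2*(r - 1)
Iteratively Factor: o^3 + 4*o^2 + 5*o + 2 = (o + 1)*(o^2 + 3*o + 2) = (o + 1)*(o + 2)*(o + 1)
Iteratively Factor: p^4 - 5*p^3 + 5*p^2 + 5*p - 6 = (p - 2)*(p^3 - 3*p^2 - p + 3) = (p - 2)*(p + 1)*(p^2 - 4*p + 3) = (p - 3)*(p - 2)*(p + 1)*(p - 1)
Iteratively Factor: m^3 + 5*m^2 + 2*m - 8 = (m + 2)*(m^2 + 3*m - 4) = (m + 2)*(m + 4)*(m - 1)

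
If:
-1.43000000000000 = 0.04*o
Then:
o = -35.75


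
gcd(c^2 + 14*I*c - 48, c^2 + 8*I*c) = c + 8*I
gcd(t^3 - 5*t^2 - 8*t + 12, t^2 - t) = t - 1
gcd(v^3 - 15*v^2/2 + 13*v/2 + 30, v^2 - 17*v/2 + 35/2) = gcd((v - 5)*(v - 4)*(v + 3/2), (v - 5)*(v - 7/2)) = v - 5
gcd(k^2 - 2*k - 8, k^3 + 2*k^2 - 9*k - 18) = k + 2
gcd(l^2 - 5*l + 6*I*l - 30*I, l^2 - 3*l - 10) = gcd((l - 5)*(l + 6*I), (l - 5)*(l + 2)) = l - 5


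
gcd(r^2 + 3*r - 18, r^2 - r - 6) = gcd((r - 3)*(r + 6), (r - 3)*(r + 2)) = r - 3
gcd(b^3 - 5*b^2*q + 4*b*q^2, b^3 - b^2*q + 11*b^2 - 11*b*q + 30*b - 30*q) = -b + q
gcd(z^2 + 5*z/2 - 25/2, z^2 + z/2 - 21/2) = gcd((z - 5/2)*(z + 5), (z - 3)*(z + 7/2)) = 1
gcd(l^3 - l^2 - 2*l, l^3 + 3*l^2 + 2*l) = l^2 + l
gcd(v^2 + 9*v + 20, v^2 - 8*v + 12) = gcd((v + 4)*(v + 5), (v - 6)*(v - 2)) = 1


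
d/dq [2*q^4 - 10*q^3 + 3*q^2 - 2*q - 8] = 8*q^3 - 30*q^2 + 6*q - 2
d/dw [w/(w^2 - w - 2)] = (w^2 - w*(2*w - 1) - w - 2)/(-w^2 + w + 2)^2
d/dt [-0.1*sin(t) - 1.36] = -0.1*cos(t)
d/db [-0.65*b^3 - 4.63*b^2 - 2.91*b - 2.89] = -1.95*b^2 - 9.26*b - 2.91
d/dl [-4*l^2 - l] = -8*l - 1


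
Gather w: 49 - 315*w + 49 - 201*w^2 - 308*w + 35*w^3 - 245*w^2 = 35*w^3 - 446*w^2 - 623*w + 98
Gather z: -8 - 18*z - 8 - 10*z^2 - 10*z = -10*z^2 - 28*z - 16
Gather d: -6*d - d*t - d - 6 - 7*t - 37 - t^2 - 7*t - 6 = d*(-t - 7) - t^2 - 14*t - 49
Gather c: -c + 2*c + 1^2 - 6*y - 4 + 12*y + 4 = c + 6*y + 1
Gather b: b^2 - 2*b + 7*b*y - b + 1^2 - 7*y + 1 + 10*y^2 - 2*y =b^2 + b*(7*y - 3) + 10*y^2 - 9*y + 2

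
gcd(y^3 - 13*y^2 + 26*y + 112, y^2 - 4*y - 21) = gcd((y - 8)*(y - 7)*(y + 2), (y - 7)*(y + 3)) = y - 7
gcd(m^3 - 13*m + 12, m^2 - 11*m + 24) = m - 3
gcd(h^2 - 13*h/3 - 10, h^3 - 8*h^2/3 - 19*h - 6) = h - 6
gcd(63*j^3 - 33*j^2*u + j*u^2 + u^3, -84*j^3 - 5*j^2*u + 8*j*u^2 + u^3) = -21*j^2 + 4*j*u + u^2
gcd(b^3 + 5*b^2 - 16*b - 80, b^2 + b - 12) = b + 4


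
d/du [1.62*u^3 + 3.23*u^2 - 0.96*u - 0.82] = 4.86*u^2 + 6.46*u - 0.96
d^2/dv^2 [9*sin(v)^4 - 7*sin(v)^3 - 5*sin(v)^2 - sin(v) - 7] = -144*sin(v)^4 + 63*sin(v)^3 + 128*sin(v)^2 - 41*sin(v) - 10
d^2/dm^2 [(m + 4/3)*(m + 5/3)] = 2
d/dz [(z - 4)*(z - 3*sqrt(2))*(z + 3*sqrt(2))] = 3*z^2 - 8*z - 18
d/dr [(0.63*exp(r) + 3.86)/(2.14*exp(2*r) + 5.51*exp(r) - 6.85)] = (-(0.63*exp(r) + 3.86)*(4.28*exp(r) + 5.51) + 1.3482*exp(2*r) + 3.4713*exp(r) - 4.3155)*exp(r)/(2.14*exp(2*r) + 5.51*exp(r) - 6.85)^2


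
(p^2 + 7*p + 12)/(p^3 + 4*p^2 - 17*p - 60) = (p + 4)/(p^2 + p - 20)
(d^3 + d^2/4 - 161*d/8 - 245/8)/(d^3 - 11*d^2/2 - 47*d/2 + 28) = (4*d^2 - 13*d - 35)/(4*(d^2 - 9*d + 8))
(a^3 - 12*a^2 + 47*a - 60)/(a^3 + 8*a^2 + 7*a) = (a^3 - 12*a^2 + 47*a - 60)/(a*(a^2 + 8*a + 7))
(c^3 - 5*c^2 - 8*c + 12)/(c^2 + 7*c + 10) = (c^2 - 7*c + 6)/(c + 5)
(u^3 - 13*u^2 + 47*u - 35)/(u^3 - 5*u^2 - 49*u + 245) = (u - 1)/(u + 7)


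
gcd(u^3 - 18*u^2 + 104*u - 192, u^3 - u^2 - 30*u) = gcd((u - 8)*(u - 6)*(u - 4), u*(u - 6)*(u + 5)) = u - 6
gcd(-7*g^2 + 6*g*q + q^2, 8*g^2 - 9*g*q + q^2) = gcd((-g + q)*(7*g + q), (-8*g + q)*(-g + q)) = -g + q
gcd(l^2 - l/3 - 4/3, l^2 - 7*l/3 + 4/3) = l - 4/3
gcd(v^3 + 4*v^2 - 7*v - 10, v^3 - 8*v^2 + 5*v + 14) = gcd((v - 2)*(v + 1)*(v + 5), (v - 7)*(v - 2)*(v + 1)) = v^2 - v - 2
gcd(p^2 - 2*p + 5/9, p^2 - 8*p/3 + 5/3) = p - 5/3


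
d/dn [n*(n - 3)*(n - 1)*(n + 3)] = 4*n^3 - 3*n^2 - 18*n + 9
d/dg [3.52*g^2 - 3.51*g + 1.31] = 7.04*g - 3.51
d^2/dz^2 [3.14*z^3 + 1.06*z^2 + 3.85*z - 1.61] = 18.84*z + 2.12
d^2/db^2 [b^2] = 2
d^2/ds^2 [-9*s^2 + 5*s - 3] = -18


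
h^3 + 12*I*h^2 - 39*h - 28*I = (h + I)*(h + 4*I)*(h + 7*I)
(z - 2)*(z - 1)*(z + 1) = z^3 - 2*z^2 - z + 2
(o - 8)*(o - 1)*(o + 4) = o^3 - 5*o^2 - 28*o + 32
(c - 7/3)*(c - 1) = c^2 - 10*c/3 + 7/3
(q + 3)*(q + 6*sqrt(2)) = q^2 + 3*q + 6*sqrt(2)*q + 18*sqrt(2)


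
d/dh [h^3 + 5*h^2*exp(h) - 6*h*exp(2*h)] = 5*h^2*exp(h) + 3*h^2 - 12*h*exp(2*h) + 10*h*exp(h) - 6*exp(2*h)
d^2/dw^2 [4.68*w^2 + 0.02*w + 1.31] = 9.36000000000000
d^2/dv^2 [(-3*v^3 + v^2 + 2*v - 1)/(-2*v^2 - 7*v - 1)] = 6*(49*v^3 + 27*v^2 + 21*v + 20)/(8*v^6 + 84*v^5 + 306*v^4 + 427*v^3 + 153*v^2 + 21*v + 1)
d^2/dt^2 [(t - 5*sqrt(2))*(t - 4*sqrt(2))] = 2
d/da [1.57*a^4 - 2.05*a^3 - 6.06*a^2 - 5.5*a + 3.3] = 6.28*a^3 - 6.15*a^2 - 12.12*a - 5.5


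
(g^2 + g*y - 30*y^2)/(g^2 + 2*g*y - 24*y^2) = (-g + 5*y)/(-g + 4*y)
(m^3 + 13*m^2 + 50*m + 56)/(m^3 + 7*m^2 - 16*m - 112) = (m + 2)/(m - 4)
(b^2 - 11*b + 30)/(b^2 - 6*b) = (b - 5)/b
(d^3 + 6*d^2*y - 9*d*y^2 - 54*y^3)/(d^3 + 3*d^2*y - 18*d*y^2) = (d + 3*y)/d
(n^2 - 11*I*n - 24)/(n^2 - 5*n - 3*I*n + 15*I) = (n - 8*I)/(n - 5)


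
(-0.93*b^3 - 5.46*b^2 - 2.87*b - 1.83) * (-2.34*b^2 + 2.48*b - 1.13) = 2.1762*b^5 + 10.47*b^4 - 5.7741*b^3 + 3.3344*b^2 - 1.2953*b + 2.0679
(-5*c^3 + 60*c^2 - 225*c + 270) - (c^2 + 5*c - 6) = -5*c^3 + 59*c^2 - 230*c + 276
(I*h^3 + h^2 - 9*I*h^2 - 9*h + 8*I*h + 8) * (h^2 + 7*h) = I*h^5 + h^4 - 2*I*h^4 - 2*h^3 - 55*I*h^3 - 55*h^2 + 56*I*h^2 + 56*h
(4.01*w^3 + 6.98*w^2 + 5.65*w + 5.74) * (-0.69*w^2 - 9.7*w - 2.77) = -2.7669*w^5 - 43.7132*w^4 - 82.7122*w^3 - 78.1002*w^2 - 71.3285*w - 15.8998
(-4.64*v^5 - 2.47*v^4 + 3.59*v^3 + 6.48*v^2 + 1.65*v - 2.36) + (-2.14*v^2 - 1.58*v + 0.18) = -4.64*v^5 - 2.47*v^4 + 3.59*v^3 + 4.34*v^2 + 0.0699999999999998*v - 2.18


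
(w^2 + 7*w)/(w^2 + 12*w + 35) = w/(w + 5)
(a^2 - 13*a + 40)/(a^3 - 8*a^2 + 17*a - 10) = (a - 8)/(a^2 - 3*a + 2)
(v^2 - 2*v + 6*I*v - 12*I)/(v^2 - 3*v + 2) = (v + 6*I)/(v - 1)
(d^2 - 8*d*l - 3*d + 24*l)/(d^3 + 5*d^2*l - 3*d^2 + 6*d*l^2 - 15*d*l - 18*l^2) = (d - 8*l)/(d^2 + 5*d*l + 6*l^2)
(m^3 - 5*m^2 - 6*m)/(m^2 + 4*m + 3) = m*(m - 6)/(m + 3)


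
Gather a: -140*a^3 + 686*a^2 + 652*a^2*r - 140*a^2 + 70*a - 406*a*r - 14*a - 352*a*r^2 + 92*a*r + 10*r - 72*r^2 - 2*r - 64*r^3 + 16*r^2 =-140*a^3 + a^2*(652*r + 546) + a*(-352*r^2 - 314*r + 56) - 64*r^3 - 56*r^2 + 8*r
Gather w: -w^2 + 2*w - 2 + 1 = -w^2 + 2*w - 1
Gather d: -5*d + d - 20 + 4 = -4*d - 16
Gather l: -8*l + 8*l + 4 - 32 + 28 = 0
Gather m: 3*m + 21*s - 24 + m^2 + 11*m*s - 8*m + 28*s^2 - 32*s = m^2 + m*(11*s - 5) + 28*s^2 - 11*s - 24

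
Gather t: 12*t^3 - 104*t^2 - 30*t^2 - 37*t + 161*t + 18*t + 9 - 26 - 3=12*t^3 - 134*t^2 + 142*t - 20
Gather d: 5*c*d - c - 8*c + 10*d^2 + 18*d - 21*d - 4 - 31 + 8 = -9*c + 10*d^2 + d*(5*c - 3) - 27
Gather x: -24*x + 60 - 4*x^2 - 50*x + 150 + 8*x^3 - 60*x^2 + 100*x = 8*x^3 - 64*x^2 + 26*x + 210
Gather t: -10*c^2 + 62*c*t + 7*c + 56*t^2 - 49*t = -10*c^2 + 7*c + 56*t^2 + t*(62*c - 49)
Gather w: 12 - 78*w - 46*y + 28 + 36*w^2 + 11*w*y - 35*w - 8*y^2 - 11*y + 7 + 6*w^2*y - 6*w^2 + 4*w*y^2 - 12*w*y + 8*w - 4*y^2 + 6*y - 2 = w^2*(6*y + 30) + w*(4*y^2 - y - 105) - 12*y^2 - 51*y + 45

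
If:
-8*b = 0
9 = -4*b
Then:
No Solution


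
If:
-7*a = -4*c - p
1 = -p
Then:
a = 4*c/7 - 1/7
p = -1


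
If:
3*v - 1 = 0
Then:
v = 1/3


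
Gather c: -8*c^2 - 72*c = -8*c^2 - 72*c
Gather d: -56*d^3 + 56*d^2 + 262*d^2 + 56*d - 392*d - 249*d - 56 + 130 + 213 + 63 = -56*d^3 + 318*d^2 - 585*d + 350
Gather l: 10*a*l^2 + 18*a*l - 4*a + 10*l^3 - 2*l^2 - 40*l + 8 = -4*a + 10*l^3 + l^2*(10*a - 2) + l*(18*a - 40) + 8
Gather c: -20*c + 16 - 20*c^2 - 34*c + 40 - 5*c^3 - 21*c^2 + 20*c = -5*c^3 - 41*c^2 - 34*c + 56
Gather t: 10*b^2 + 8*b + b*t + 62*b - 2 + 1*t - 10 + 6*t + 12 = 10*b^2 + 70*b + t*(b + 7)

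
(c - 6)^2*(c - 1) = c^3 - 13*c^2 + 48*c - 36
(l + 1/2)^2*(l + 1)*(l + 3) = l^4 + 5*l^3 + 29*l^2/4 + 4*l + 3/4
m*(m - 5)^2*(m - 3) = m^4 - 13*m^3 + 55*m^2 - 75*m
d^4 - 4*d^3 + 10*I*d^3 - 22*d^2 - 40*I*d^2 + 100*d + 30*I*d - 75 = (d - 3)*(d - 1)*(d + 5*I)^2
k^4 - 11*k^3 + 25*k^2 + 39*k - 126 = (k - 7)*(k - 3)^2*(k + 2)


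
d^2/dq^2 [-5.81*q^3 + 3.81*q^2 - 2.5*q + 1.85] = 7.62 - 34.86*q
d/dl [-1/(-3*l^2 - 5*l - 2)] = (-6*l - 5)/(3*l^2 + 5*l + 2)^2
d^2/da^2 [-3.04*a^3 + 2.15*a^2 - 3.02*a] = 4.3 - 18.24*a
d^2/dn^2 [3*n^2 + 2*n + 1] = 6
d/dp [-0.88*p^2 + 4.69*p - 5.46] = 4.69 - 1.76*p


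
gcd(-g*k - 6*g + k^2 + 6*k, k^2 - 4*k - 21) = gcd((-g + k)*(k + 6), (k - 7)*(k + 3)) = 1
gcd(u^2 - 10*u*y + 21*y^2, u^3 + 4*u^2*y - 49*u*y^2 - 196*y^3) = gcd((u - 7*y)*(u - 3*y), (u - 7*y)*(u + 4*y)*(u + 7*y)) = -u + 7*y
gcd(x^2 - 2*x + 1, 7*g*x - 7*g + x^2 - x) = x - 1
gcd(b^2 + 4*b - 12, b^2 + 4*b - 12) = b^2 + 4*b - 12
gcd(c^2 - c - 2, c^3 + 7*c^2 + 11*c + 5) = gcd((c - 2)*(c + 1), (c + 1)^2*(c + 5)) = c + 1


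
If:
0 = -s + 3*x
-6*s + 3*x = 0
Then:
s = 0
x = 0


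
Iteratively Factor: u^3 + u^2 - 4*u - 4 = (u - 2)*(u^2 + 3*u + 2) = (u - 2)*(u + 1)*(u + 2)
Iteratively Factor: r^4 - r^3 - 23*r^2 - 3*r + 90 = (r + 3)*(r^3 - 4*r^2 - 11*r + 30) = (r - 5)*(r + 3)*(r^2 + r - 6) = (r - 5)*(r - 2)*(r + 3)*(r + 3)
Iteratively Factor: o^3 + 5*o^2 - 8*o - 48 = (o + 4)*(o^2 + o - 12) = (o - 3)*(o + 4)*(o + 4)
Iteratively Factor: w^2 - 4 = (w + 2)*(w - 2)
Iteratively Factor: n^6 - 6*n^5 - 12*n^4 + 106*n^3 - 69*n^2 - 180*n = (n - 5)*(n^5 - n^4 - 17*n^3 + 21*n^2 + 36*n) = (n - 5)*(n + 1)*(n^4 - 2*n^3 - 15*n^2 + 36*n) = (n - 5)*(n - 3)*(n + 1)*(n^3 + n^2 - 12*n) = (n - 5)*(n - 3)*(n + 1)*(n + 4)*(n^2 - 3*n) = (n - 5)*(n - 3)^2*(n + 1)*(n + 4)*(n)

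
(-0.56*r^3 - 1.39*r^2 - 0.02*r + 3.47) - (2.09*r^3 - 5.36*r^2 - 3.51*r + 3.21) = -2.65*r^3 + 3.97*r^2 + 3.49*r + 0.26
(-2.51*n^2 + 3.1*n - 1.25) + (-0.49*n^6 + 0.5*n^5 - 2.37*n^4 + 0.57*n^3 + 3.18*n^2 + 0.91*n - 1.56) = -0.49*n^6 + 0.5*n^5 - 2.37*n^4 + 0.57*n^3 + 0.67*n^2 + 4.01*n - 2.81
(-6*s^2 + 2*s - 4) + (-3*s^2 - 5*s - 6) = -9*s^2 - 3*s - 10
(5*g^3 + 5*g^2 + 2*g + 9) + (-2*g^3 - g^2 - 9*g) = 3*g^3 + 4*g^2 - 7*g + 9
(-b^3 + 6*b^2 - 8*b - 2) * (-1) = b^3 - 6*b^2 + 8*b + 2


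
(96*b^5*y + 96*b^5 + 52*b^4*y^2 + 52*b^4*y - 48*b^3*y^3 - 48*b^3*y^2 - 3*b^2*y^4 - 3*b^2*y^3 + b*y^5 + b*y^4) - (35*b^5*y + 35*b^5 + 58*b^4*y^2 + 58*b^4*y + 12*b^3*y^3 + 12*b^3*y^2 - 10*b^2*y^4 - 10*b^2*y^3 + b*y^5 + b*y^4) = 61*b^5*y + 61*b^5 - 6*b^4*y^2 - 6*b^4*y - 60*b^3*y^3 - 60*b^3*y^2 + 7*b^2*y^4 + 7*b^2*y^3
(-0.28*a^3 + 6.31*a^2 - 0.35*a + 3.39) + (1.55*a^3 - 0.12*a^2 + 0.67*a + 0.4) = 1.27*a^3 + 6.19*a^2 + 0.32*a + 3.79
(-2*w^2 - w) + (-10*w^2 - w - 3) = -12*w^2 - 2*w - 3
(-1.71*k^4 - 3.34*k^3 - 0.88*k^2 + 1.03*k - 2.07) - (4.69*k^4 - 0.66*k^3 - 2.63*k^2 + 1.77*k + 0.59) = -6.4*k^4 - 2.68*k^3 + 1.75*k^2 - 0.74*k - 2.66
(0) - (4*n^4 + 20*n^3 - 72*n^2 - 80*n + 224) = -4*n^4 - 20*n^3 + 72*n^2 + 80*n - 224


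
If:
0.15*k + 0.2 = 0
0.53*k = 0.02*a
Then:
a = -35.33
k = -1.33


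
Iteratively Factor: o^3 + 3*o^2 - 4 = (o - 1)*(o^2 + 4*o + 4) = (o - 1)*(o + 2)*(o + 2)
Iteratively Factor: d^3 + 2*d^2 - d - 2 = (d + 1)*(d^2 + d - 2) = (d + 1)*(d + 2)*(d - 1)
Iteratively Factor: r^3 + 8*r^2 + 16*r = (r + 4)*(r^2 + 4*r) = (r + 4)^2*(r)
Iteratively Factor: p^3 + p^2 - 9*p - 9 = (p + 3)*(p^2 - 2*p - 3) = (p + 1)*(p + 3)*(p - 3)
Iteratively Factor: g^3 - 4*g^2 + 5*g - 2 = (g - 2)*(g^2 - 2*g + 1) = (g - 2)*(g - 1)*(g - 1)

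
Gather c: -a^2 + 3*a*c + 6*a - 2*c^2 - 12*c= -a^2 + 6*a - 2*c^2 + c*(3*a - 12)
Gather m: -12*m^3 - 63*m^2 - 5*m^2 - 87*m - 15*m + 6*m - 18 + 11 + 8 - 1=-12*m^3 - 68*m^2 - 96*m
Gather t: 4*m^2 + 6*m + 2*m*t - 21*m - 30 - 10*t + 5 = 4*m^2 - 15*m + t*(2*m - 10) - 25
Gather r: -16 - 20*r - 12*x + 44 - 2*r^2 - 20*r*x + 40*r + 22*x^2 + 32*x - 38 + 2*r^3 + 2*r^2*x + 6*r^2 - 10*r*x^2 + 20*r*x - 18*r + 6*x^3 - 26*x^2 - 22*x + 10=2*r^3 + r^2*(2*x + 4) + r*(2 - 10*x^2) + 6*x^3 - 4*x^2 - 2*x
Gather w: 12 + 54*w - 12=54*w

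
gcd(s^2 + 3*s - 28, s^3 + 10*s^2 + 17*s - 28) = s + 7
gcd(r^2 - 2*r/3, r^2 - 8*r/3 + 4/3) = r - 2/3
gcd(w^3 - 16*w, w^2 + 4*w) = w^2 + 4*w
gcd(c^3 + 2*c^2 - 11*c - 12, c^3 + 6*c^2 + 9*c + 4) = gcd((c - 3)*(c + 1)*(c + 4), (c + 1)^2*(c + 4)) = c^2 + 5*c + 4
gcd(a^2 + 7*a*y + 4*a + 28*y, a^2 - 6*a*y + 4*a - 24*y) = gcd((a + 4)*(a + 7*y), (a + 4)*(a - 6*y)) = a + 4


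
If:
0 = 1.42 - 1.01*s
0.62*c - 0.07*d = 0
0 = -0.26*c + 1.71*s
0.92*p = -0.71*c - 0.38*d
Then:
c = 9.25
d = 81.90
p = -40.96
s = 1.41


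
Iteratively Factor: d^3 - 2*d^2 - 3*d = (d)*(d^2 - 2*d - 3) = d*(d + 1)*(d - 3)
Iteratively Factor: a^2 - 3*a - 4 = (a - 4)*(a + 1)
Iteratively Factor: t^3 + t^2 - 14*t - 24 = (t - 4)*(t^2 + 5*t + 6) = (t - 4)*(t + 2)*(t + 3)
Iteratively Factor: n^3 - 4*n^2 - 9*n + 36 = (n - 3)*(n^2 - n - 12) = (n - 3)*(n + 3)*(n - 4)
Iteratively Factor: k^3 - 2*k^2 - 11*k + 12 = (k - 4)*(k^2 + 2*k - 3) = (k - 4)*(k + 3)*(k - 1)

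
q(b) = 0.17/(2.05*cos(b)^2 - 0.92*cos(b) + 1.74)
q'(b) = 0.17*(4.1*sin(b)*cos(b) - 0.92*sin(b))/(2.05*cos(b)^2 - 0.92*cos(b) + 1.74)^2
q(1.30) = 0.10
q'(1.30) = 0.01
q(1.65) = 0.09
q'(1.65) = -0.06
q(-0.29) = 0.06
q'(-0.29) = -0.02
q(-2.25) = 0.05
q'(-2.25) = 0.05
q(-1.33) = 0.10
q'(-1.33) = -0.00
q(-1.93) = 0.07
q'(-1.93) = 0.07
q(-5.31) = 0.09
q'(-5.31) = 0.06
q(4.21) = 0.06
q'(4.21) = 0.06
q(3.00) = 0.04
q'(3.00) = -0.00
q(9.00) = 0.04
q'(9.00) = -0.02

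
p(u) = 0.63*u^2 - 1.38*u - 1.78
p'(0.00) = -1.38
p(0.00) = -1.78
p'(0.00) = -1.38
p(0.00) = -1.78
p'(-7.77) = -11.17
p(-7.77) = 46.98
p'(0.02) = -1.35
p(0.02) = -1.81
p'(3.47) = 2.99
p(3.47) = 1.02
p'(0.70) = -0.50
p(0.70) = -2.44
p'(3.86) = 3.48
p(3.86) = 2.28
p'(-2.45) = -4.47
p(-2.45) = 5.38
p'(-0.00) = -1.38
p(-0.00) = -1.78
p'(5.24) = 5.22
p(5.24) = 8.29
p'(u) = 1.26*u - 1.38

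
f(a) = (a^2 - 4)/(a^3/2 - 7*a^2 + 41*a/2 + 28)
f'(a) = 2*a/(a^3/2 - 7*a^2 + 41*a/2 + 28) + (a^2 - 4)*(-3*a^2/2 + 14*a - 41/2)/(a^3/2 - 7*a^2 + 41*a/2 + 28)^2 = 2*(-a^4 + 53*a^2 + 164)/(a^6 - 28*a^5 + 278*a^4 - 1036*a^3 + 113*a^2 + 4592*a + 3136)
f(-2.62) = -0.03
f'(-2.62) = 0.04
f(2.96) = 0.12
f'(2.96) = 0.17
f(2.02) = 0.00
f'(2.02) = 0.09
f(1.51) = -0.04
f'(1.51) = 0.07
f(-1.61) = 0.06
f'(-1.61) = 0.23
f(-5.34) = -0.07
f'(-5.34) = 0.00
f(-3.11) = -0.05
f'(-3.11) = 0.02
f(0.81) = -0.08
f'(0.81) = 0.06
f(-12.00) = -0.07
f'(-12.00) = 0.00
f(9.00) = 7.70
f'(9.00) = -10.52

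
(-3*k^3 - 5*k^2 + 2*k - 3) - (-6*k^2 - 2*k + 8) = -3*k^3 + k^2 + 4*k - 11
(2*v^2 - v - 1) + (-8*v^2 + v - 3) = -6*v^2 - 4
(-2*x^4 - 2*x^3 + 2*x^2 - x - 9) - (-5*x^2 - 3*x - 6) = -2*x^4 - 2*x^3 + 7*x^2 + 2*x - 3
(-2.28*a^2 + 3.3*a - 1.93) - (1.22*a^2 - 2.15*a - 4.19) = -3.5*a^2 + 5.45*a + 2.26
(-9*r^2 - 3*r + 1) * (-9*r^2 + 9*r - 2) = 81*r^4 - 54*r^3 - 18*r^2 + 15*r - 2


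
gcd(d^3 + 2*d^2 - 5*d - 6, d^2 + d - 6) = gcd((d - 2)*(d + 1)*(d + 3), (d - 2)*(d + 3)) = d^2 + d - 6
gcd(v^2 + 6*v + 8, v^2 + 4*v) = v + 4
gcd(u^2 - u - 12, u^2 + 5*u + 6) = u + 3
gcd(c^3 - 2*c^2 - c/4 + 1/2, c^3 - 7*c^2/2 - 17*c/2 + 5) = c - 1/2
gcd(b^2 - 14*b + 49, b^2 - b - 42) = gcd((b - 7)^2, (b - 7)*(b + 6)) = b - 7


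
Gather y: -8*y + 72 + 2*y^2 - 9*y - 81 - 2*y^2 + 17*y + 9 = 0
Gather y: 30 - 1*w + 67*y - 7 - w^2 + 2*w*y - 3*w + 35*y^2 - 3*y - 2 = -w^2 - 4*w + 35*y^2 + y*(2*w + 64) + 21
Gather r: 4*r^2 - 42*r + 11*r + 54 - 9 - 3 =4*r^2 - 31*r + 42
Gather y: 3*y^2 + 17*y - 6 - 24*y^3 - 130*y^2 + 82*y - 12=-24*y^3 - 127*y^2 + 99*y - 18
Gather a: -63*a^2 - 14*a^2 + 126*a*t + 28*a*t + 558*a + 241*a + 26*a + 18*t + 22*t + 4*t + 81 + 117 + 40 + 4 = -77*a^2 + a*(154*t + 825) + 44*t + 242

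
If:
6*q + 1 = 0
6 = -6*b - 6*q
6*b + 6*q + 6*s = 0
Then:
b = -5/6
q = -1/6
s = 1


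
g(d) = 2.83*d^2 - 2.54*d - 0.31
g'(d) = 5.66*d - 2.54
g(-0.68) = 2.73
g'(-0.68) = -6.39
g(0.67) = -0.74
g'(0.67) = 1.25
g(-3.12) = 35.16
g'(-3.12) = -20.20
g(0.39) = -0.87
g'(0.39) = -0.33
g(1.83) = 4.52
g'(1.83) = 7.82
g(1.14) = 0.47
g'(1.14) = 3.91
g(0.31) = -0.83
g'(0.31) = -0.79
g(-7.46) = 176.13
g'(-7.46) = -44.76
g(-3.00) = 32.78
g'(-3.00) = -19.52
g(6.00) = 86.33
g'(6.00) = 31.42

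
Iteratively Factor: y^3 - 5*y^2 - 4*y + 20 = (y + 2)*(y^2 - 7*y + 10) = (y - 2)*(y + 2)*(y - 5)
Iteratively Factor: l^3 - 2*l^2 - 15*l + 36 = (l + 4)*(l^2 - 6*l + 9) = (l - 3)*(l + 4)*(l - 3)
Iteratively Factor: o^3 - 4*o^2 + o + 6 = (o + 1)*(o^2 - 5*o + 6) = (o - 3)*(o + 1)*(o - 2)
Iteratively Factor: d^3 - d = (d - 1)*(d^2 + d) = (d - 1)*(d + 1)*(d)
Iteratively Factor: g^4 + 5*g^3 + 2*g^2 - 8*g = (g)*(g^3 + 5*g^2 + 2*g - 8) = g*(g - 1)*(g^2 + 6*g + 8) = g*(g - 1)*(g + 2)*(g + 4)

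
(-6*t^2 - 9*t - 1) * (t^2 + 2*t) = -6*t^4 - 21*t^3 - 19*t^2 - 2*t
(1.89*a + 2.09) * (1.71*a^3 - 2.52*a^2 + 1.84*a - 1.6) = 3.2319*a^4 - 1.1889*a^3 - 1.7892*a^2 + 0.8216*a - 3.344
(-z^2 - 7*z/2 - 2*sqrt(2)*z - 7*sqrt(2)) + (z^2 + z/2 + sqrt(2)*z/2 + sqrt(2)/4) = -3*z - 3*sqrt(2)*z/2 - 27*sqrt(2)/4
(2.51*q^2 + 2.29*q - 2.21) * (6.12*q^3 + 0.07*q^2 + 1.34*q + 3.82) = 15.3612*q^5 + 14.1905*q^4 - 10.0015*q^3 + 12.5021*q^2 + 5.7864*q - 8.4422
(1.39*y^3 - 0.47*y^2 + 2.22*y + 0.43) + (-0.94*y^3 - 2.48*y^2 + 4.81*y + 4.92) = 0.45*y^3 - 2.95*y^2 + 7.03*y + 5.35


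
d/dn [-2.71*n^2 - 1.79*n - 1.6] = -5.42*n - 1.79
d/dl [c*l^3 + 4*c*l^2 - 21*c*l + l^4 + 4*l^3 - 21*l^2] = 3*c*l^2 + 8*c*l - 21*c + 4*l^3 + 12*l^2 - 42*l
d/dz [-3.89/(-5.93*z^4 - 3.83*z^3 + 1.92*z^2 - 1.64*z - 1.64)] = (-92.2708*z^3 - 44.6961*z^2 + 14.9376*z - 6.3796)/(5.93*z^4 + 3.83*z^3 - 1.92*z^2 + 1.64*z + 1.64)^2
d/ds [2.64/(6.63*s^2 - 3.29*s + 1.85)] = (8.6856 - 35.0064*s)/(6.63*s^2 - 3.29*s + 1.85)^2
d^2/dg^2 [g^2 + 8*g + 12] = 2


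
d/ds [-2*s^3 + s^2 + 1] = 2*s*(1 - 3*s)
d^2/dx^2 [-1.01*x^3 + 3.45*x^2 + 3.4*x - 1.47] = 6.9 - 6.06*x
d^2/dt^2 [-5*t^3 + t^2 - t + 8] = 2 - 30*t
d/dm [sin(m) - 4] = cos(m)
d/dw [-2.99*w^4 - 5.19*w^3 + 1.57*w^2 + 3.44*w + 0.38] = -11.96*w^3 - 15.57*w^2 + 3.14*w + 3.44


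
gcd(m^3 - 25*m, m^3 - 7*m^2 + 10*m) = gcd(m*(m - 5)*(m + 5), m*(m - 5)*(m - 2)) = m^2 - 5*m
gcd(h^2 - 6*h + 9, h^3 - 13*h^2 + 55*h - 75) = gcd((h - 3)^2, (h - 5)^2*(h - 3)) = h - 3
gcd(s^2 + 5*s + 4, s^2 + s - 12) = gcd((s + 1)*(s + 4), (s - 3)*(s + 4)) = s + 4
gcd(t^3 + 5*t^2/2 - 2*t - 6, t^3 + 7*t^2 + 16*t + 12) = t^2 + 4*t + 4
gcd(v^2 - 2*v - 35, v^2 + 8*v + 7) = 1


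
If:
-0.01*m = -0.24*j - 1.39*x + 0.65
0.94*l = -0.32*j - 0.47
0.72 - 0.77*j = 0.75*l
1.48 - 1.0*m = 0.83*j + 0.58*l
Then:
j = 2.13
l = -1.22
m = 0.42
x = 0.10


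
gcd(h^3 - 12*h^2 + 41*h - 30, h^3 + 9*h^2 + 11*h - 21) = h - 1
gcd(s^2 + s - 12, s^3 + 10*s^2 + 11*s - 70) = 1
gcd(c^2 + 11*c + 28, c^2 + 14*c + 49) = c + 7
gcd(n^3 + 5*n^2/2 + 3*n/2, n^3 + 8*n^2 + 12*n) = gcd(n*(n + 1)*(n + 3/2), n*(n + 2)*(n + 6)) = n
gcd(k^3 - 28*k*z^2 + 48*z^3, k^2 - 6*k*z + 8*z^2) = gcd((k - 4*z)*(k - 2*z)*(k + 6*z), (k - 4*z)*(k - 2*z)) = k^2 - 6*k*z + 8*z^2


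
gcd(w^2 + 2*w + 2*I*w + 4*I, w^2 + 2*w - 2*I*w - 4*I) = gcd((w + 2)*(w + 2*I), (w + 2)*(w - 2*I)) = w + 2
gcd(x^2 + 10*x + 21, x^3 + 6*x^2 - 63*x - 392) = x + 7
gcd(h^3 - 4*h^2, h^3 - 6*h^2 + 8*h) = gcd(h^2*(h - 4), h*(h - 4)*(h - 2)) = h^2 - 4*h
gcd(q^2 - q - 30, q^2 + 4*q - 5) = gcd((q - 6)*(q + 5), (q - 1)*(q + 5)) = q + 5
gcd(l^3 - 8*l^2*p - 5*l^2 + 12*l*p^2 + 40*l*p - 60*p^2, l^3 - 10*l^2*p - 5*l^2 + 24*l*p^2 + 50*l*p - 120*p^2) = -l^2 + 6*l*p + 5*l - 30*p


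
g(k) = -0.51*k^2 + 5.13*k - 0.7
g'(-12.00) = 17.37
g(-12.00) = -135.70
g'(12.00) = -7.11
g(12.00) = -12.58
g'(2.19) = 2.90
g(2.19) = 8.09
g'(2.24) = 2.85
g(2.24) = 8.23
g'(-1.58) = 6.74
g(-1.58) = -10.08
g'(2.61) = 2.47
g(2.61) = 9.22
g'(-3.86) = 9.07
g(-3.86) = -28.10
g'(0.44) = 4.68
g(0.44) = 1.46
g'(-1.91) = 7.08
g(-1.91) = -12.36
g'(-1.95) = 7.12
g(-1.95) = -12.64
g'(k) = 5.13 - 1.02*k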